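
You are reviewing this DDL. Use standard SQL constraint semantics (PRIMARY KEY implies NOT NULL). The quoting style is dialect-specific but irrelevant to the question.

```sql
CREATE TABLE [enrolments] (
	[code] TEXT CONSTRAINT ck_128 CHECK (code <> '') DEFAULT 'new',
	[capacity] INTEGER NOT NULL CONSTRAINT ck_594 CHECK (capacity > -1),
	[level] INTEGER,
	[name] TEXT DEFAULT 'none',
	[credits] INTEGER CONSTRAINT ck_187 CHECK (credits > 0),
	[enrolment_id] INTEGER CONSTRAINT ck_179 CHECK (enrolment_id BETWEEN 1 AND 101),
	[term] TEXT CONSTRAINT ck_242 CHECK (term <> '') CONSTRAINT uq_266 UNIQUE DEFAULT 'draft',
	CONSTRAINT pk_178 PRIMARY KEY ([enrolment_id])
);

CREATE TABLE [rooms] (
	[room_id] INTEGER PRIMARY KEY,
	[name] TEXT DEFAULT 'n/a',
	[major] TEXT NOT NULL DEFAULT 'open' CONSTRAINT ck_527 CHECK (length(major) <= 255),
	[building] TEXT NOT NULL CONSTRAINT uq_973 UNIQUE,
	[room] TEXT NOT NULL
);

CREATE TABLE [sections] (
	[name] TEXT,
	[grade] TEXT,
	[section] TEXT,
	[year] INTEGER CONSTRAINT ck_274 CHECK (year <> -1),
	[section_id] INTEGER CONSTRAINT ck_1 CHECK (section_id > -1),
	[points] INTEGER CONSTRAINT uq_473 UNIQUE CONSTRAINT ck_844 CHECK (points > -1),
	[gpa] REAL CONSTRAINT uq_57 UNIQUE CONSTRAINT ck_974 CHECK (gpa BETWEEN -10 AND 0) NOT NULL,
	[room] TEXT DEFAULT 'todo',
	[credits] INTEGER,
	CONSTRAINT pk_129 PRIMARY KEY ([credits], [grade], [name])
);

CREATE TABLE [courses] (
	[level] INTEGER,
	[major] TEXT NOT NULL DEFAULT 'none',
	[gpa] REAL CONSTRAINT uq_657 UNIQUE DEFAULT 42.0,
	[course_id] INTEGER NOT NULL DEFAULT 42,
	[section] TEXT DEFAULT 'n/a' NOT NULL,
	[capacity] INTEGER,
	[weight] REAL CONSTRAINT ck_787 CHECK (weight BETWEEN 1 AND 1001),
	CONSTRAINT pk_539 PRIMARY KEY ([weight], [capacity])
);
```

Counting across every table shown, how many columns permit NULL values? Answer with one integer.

enrolments: 5 nullable (code, level, name, credits, term — PK (enrolment_id) and explicit NOT NULL columns excluded).
rooms: 1 nullable (name — PK (room_id) and explicit NOT NULL columns excluded).
sections: 5 nullable (section, year, section_id, points, room — PK (credits, grade, name) and explicit NOT NULL columns excluded).
courses: 2 nullable (level, gpa — PK (weight, capacity) and explicit NOT NULL columns excluded).
Total: 5 + 1 + 5 + 2 = 13.

13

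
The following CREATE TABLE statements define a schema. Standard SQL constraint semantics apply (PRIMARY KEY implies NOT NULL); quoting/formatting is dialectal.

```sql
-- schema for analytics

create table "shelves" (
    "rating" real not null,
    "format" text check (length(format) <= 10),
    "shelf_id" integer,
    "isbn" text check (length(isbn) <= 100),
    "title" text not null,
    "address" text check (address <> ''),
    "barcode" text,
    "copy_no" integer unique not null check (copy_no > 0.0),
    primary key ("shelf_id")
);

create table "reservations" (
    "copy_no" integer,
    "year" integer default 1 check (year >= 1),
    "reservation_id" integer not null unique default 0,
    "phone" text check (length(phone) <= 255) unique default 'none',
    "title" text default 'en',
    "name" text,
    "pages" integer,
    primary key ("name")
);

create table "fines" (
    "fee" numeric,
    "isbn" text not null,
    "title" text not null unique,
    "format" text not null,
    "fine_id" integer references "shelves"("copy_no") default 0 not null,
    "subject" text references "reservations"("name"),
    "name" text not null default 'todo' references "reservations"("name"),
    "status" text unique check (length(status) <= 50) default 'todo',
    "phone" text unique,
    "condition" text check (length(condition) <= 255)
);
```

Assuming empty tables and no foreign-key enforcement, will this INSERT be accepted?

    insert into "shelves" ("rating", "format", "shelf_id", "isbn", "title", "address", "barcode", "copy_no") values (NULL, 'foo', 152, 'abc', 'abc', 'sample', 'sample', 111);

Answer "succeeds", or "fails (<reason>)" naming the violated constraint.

rating is explicitly set to NULL, but rating is declared NOT NULL.

fails (NOT NULL on rating)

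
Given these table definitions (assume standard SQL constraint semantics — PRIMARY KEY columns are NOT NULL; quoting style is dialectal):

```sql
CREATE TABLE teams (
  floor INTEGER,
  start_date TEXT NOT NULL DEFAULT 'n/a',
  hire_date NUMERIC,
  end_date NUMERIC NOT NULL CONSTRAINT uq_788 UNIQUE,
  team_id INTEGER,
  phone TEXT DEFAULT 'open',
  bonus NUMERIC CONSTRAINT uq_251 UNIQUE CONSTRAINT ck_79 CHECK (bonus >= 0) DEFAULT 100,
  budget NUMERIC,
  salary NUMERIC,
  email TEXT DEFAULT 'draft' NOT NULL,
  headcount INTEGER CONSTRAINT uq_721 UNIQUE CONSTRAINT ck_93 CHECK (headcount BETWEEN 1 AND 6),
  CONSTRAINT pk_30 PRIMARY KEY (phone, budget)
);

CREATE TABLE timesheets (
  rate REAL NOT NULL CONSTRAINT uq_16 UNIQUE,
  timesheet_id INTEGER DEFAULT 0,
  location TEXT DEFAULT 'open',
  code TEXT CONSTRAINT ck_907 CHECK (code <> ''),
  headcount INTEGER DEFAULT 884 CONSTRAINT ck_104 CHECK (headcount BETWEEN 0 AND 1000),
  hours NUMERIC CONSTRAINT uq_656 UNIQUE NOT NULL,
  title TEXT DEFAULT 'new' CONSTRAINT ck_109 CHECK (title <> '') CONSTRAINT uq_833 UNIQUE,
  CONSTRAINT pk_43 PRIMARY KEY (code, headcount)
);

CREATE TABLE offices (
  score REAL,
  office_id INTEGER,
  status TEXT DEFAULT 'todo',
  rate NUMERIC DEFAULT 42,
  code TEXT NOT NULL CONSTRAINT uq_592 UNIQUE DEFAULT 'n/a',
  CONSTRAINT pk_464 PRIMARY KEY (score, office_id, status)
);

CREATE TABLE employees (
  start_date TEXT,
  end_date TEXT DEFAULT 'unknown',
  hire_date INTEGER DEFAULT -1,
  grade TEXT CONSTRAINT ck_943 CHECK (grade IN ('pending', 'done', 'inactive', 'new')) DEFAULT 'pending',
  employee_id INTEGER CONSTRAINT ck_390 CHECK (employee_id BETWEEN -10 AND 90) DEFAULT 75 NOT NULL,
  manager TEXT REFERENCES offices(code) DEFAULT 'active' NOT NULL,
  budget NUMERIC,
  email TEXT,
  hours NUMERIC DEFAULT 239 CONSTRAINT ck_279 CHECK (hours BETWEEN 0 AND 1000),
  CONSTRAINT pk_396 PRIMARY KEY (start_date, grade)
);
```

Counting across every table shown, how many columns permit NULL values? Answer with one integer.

teams: 6 nullable (floor, hire_date, team_id, bonus, salary, headcount — PK (phone, budget) and explicit NOT NULL columns excluded).
timesheets: 3 nullable (timesheet_id, location, title — PK (code, headcount) and explicit NOT NULL columns excluded).
offices: 1 nullable (rate — PK (score, office_id, status) and explicit NOT NULL columns excluded).
employees: 5 nullable (end_date, hire_date, budget, email, hours — PK (start_date, grade) and explicit NOT NULL columns excluded).
Total: 6 + 3 + 1 + 5 = 15.

15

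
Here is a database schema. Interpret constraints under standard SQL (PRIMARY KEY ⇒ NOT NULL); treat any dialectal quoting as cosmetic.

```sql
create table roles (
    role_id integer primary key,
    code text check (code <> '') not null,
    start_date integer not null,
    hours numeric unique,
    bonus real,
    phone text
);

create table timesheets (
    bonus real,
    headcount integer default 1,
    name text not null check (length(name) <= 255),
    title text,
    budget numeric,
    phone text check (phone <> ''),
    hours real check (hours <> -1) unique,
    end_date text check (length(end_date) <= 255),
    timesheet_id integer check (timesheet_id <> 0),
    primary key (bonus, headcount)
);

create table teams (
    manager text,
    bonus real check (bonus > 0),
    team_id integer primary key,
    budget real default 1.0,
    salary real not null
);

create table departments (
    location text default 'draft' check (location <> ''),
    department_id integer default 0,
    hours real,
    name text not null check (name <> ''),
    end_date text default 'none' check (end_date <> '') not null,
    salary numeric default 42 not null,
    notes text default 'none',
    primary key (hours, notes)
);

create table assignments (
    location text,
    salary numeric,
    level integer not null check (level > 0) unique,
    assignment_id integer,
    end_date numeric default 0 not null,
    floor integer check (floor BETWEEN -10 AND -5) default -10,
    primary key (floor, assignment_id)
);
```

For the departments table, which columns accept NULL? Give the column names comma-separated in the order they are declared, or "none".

location, department_id

- location: CHECK does not forbid NULL (a CHECK constraint passes when its expression is NULL) → nullable.
- department_id: DEFAULT only fills an omitted column; an explicit NULL is still allowed → nullable.
- hours: part of the PRIMARY KEY, which implies NOT NULL → not nullable.
- name: declared NOT NULL → not nullable.
- end_date: declared NOT NULL → not nullable.
- salary: declared NOT NULL → not nullable.
- notes: part of the PRIMARY KEY, which implies NOT NULL → not nullable.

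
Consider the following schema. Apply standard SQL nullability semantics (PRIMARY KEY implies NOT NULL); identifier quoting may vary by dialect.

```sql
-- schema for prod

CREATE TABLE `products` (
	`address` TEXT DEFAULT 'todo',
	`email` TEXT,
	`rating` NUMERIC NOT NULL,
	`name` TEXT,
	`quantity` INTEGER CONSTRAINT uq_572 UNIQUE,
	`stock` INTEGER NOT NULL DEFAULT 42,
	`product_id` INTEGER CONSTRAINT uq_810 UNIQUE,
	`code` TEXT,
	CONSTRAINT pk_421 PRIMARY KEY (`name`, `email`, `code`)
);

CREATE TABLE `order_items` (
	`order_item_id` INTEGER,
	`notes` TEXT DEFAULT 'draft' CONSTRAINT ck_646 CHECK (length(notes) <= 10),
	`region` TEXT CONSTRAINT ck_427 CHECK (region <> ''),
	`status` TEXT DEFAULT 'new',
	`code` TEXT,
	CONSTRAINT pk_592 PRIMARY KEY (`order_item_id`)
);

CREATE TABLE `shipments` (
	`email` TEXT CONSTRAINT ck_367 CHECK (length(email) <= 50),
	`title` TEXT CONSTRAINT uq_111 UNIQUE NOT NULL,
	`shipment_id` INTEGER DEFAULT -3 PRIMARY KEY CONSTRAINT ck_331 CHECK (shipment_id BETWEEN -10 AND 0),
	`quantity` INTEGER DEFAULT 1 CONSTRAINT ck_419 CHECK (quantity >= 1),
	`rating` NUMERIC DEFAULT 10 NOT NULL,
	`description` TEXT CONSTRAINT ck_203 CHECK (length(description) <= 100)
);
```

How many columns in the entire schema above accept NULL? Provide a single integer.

products: 3 nullable (address, quantity, product_id — PK (name, email, code) and explicit NOT NULL columns excluded).
order_items: 4 nullable (notes, region, status, code — PK (order_item_id) and explicit NOT NULL columns excluded).
shipments: 3 nullable (email, quantity, description — PK (shipment_id) and explicit NOT NULL columns excluded).
Total: 3 + 4 + 3 = 10.

10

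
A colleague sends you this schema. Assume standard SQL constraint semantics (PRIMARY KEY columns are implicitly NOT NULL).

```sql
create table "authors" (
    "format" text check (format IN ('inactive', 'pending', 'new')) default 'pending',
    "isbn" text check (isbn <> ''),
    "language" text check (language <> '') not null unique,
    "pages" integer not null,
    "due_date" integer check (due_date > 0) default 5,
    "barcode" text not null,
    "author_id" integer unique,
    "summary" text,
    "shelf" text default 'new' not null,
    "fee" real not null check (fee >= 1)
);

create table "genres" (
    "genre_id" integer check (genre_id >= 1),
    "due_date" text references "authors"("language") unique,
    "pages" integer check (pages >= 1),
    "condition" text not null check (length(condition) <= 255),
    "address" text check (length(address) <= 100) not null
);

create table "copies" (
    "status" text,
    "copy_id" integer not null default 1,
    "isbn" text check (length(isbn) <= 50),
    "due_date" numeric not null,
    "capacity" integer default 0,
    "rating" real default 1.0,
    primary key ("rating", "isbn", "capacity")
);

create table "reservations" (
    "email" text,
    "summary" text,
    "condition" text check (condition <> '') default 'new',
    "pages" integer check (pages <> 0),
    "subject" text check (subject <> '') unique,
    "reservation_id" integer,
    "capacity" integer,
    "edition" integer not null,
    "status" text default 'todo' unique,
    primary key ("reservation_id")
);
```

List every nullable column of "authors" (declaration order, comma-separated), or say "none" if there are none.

- format: CHECK does not forbid NULL (a CHECK constraint passes when its expression is NULL) → nullable.
- isbn: CHECK does not forbid NULL (a CHECK constraint passes when its expression is NULL) → nullable.
- language: declared NOT NULL → not nullable.
- pages: declared NOT NULL → not nullable.
- due_date: CHECK does not forbid NULL (a CHECK constraint passes when its expression is NULL) → nullable.
- barcode: declared NOT NULL → not nullable.
- author_id: UNIQUE does not imply NOT NULL → nullable.
- summary: no NOT NULL constraint applies → nullable.
- shelf: declared NOT NULL → not nullable.
- fee: declared NOT NULL → not nullable.

format, isbn, due_date, author_id, summary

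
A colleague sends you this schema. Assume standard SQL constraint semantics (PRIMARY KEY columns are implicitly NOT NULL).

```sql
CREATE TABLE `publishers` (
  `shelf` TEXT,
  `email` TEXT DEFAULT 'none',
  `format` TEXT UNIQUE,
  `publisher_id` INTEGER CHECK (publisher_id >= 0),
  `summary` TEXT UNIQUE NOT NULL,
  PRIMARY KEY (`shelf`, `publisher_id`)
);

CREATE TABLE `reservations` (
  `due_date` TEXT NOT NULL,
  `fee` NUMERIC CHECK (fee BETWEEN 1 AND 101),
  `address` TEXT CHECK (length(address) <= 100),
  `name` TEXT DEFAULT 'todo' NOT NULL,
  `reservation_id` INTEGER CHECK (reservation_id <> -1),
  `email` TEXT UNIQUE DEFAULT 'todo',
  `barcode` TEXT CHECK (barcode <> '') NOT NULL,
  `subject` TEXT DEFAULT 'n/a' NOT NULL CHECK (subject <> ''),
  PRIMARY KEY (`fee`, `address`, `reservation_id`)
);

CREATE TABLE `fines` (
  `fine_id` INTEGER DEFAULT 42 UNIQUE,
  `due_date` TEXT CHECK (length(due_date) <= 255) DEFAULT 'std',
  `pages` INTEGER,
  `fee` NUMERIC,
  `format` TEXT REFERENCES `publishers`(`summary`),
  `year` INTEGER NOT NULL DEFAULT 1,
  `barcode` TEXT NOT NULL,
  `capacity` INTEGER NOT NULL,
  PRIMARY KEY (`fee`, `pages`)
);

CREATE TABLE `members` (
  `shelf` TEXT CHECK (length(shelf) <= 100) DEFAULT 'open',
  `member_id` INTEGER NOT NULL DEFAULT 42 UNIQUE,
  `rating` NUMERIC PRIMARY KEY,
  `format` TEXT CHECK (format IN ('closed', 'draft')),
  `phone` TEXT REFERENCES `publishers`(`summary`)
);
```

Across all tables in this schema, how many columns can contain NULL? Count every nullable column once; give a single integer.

publishers: 2 nullable (email, format — PK (shelf, publisher_id) and explicit NOT NULL columns excluded).
reservations: 1 nullable (email — PK (fee, address, reservation_id) and explicit NOT NULL columns excluded).
fines: 3 nullable (fine_id, due_date, format — PK (fee, pages) and explicit NOT NULL columns excluded).
members: 3 nullable (shelf, format, phone — PK (rating) and explicit NOT NULL columns excluded).
Total: 2 + 1 + 3 + 3 = 9.

9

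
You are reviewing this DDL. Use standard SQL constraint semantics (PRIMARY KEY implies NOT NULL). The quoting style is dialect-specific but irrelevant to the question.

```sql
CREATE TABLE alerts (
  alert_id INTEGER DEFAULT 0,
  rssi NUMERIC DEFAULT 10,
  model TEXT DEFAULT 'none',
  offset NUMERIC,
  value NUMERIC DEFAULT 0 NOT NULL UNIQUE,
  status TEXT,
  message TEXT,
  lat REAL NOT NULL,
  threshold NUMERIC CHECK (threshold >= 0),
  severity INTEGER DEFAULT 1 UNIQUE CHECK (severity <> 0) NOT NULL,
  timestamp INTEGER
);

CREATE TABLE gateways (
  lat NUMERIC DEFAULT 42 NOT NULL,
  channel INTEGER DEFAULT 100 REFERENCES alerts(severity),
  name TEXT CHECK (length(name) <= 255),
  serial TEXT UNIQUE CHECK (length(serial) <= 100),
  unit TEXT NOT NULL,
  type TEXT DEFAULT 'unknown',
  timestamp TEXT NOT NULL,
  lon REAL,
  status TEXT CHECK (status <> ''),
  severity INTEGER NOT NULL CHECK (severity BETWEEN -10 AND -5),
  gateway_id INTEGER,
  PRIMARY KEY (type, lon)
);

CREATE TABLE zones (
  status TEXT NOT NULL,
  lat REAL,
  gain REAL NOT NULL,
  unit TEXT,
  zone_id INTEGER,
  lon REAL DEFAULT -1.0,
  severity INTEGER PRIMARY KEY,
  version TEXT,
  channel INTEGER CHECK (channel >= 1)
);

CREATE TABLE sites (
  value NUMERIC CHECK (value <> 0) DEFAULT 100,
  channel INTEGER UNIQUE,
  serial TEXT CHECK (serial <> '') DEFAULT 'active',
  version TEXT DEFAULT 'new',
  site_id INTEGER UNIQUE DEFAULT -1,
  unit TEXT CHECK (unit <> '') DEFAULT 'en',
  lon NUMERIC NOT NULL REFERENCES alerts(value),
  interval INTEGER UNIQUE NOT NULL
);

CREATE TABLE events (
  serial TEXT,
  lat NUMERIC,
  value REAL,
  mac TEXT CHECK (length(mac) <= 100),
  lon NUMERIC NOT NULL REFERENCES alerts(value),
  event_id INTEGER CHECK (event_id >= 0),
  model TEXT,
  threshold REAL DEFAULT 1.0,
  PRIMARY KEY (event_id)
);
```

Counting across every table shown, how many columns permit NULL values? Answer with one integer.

31

alerts: 8 nullable (alert_id, rssi, model, offset, status, message, threshold, timestamp — PK none and explicit NOT NULL columns excluded).
gateways: 5 nullable (channel, name, serial, status, gateway_id — PK (type, lon) and explicit NOT NULL columns excluded).
zones: 6 nullable (lat, unit, zone_id, lon, version, channel — PK (severity) and explicit NOT NULL columns excluded).
sites: 6 nullable (value, channel, serial, version, site_id, unit — PK none and explicit NOT NULL columns excluded).
events: 6 nullable (serial, lat, value, mac, model, threshold — PK (event_id) and explicit NOT NULL columns excluded).
Total: 8 + 5 + 6 + 6 + 6 = 31.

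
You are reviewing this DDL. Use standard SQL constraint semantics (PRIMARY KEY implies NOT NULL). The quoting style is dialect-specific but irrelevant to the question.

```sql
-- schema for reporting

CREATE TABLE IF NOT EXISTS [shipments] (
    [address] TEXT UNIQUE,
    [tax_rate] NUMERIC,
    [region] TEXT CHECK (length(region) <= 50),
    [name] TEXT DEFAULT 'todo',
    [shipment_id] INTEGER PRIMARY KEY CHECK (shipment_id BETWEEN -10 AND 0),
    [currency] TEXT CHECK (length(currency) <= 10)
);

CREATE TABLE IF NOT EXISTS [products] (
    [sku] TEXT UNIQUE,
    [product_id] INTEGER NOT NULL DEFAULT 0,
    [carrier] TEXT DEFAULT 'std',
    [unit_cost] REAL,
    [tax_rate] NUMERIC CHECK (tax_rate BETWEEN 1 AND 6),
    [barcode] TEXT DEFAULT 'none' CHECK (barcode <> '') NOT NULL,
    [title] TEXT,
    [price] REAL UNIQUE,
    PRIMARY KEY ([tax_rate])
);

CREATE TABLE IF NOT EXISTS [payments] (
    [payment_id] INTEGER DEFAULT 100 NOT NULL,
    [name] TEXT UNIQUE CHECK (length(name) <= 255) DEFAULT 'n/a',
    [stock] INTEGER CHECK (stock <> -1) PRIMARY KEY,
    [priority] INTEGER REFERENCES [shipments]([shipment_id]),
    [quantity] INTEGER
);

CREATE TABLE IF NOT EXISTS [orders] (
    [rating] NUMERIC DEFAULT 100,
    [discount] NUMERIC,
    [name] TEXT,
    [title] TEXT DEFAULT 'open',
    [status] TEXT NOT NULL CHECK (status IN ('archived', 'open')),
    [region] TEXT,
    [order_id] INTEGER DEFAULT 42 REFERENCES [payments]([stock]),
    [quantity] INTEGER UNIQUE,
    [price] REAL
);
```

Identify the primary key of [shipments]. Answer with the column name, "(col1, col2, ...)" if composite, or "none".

shipment_id is declared PRIMARY KEY inline on the column.

shipment_id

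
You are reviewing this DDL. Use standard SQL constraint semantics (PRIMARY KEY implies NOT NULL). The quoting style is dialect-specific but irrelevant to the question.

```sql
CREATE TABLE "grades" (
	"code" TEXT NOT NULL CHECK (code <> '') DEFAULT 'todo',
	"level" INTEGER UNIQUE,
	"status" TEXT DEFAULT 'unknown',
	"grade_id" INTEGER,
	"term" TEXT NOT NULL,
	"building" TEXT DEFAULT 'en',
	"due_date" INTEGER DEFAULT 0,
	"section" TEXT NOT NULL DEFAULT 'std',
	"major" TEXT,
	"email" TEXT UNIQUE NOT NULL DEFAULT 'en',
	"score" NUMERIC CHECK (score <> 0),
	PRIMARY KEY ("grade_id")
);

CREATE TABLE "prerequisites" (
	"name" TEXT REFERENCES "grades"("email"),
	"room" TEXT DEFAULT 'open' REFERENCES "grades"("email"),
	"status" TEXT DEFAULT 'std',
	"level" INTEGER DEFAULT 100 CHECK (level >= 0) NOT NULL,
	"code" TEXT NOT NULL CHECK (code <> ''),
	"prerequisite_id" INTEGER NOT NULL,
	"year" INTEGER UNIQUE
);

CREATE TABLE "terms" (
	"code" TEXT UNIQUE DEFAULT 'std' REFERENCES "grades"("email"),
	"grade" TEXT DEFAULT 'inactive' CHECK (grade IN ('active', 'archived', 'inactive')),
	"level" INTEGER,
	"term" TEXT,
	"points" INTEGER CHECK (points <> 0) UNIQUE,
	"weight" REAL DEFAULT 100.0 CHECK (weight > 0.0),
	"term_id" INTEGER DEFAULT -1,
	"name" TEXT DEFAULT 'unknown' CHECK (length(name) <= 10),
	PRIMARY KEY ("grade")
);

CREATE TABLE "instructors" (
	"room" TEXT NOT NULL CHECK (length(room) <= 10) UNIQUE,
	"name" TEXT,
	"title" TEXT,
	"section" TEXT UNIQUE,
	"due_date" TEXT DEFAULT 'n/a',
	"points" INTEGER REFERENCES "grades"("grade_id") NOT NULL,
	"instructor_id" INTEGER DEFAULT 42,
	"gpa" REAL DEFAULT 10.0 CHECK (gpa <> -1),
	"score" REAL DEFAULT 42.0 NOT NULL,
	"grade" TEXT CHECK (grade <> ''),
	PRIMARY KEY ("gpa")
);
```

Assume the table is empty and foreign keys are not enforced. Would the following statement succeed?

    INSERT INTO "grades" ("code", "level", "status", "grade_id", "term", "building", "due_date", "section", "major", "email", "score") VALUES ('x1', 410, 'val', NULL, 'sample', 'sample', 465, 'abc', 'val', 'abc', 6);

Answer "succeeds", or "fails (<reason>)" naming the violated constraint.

grade_id is explicitly set to NULL, but grade_id is part of the PRIMARY KEY (implied NOT NULL).

fails (NOT NULL on grade_id)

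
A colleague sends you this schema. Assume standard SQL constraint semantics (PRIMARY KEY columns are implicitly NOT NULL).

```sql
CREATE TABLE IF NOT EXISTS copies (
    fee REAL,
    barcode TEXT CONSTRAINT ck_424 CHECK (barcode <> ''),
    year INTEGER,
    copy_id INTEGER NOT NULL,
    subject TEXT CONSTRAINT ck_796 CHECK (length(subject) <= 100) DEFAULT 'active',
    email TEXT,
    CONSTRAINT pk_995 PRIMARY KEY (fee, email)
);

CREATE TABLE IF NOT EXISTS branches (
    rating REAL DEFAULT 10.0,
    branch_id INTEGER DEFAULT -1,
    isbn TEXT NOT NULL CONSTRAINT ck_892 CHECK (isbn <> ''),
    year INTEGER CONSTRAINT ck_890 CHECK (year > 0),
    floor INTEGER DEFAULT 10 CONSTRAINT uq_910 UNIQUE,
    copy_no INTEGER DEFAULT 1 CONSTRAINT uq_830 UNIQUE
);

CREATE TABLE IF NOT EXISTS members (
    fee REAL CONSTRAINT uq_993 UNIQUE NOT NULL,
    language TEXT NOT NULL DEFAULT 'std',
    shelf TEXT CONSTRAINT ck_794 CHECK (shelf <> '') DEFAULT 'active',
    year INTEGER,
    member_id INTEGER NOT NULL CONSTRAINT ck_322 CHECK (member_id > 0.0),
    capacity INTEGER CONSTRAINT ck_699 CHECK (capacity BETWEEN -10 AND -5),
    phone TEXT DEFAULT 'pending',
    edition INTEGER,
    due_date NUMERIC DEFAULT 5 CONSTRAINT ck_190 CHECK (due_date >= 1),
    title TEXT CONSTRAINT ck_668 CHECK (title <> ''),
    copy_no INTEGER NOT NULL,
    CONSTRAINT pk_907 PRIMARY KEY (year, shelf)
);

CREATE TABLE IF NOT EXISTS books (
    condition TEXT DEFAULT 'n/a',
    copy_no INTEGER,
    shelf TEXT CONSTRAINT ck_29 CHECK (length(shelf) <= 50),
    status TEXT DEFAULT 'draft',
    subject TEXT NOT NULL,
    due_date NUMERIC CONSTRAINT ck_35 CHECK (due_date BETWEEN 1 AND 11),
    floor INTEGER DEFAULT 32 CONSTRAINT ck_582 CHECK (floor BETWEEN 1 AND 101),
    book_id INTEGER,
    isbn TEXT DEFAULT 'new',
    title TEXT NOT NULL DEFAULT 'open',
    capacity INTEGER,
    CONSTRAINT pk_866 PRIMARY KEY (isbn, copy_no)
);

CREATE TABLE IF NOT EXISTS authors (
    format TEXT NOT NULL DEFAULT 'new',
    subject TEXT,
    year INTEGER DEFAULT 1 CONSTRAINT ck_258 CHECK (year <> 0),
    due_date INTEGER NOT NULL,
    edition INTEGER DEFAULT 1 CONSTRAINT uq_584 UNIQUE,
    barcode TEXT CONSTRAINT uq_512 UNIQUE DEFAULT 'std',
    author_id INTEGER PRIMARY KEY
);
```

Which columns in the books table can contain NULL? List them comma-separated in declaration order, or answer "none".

- condition: DEFAULT only fills an omitted column; an explicit NULL is still allowed → nullable.
- copy_no: part of the PRIMARY KEY, which implies NOT NULL → not nullable.
- shelf: CHECK does not forbid NULL (a CHECK constraint passes when its expression is NULL) → nullable.
- status: DEFAULT only fills an omitted column; an explicit NULL is still allowed → nullable.
- subject: declared NOT NULL → not nullable.
- due_date: CHECK does not forbid NULL (a CHECK constraint passes when its expression is NULL) → nullable.
- floor: CHECK does not forbid NULL (a CHECK constraint passes when its expression is NULL) → nullable.
- book_id: no NOT NULL constraint applies → nullable.
- isbn: part of the PRIMARY KEY, which implies NOT NULL → not nullable.
- title: declared NOT NULL → not nullable.
- capacity: no NOT NULL constraint applies → nullable.

condition, shelf, status, due_date, floor, book_id, capacity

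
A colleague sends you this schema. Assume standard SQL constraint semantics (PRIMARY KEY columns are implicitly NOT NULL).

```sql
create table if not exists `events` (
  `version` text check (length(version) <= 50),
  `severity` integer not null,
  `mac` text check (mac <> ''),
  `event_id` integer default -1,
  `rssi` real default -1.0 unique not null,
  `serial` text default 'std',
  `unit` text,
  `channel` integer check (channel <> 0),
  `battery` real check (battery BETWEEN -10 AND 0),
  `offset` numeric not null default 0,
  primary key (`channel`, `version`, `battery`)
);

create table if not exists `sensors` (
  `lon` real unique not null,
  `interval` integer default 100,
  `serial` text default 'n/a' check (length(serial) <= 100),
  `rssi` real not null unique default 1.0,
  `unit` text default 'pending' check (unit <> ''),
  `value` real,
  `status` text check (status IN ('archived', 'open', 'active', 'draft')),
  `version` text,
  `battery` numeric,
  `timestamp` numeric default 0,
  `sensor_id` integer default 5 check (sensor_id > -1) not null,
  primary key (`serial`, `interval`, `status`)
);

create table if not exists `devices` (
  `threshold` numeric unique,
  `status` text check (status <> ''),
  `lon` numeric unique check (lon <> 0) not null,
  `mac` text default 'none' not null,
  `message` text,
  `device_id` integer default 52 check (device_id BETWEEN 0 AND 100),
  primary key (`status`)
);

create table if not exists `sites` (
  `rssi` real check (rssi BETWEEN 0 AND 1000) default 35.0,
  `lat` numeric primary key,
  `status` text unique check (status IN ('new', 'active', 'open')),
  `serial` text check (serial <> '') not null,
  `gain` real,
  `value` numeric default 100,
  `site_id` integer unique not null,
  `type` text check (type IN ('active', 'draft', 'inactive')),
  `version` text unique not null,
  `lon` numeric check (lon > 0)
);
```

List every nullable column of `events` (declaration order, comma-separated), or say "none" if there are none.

- version: part of the PRIMARY KEY, which implies NOT NULL → not nullable.
- severity: declared NOT NULL → not nullable.
- mac: CHECK does not forbid NULL (a CHECK constraint passes when its expression is NULL) → nullable.
- event_id: DEFAULT only fills an omitted column; an explicit NULL is still allowed → nullable.
- rssi: declared NOT NULL → not nullable.
- serial: DEFAULT only fills an omitted column; an explicit NULL is still allowed → nullable.
- unit: no NOT NULL constraint applies → nullable.
- channel: part of the PRIMARY KEY, which implies NOT NULL → not nullable.
- battery: part of the PRIMARY KEY, which implies NOT NULL → not nullable.
- offset: declared NOT NULL → not nullable.

mac, event_id, serial, unit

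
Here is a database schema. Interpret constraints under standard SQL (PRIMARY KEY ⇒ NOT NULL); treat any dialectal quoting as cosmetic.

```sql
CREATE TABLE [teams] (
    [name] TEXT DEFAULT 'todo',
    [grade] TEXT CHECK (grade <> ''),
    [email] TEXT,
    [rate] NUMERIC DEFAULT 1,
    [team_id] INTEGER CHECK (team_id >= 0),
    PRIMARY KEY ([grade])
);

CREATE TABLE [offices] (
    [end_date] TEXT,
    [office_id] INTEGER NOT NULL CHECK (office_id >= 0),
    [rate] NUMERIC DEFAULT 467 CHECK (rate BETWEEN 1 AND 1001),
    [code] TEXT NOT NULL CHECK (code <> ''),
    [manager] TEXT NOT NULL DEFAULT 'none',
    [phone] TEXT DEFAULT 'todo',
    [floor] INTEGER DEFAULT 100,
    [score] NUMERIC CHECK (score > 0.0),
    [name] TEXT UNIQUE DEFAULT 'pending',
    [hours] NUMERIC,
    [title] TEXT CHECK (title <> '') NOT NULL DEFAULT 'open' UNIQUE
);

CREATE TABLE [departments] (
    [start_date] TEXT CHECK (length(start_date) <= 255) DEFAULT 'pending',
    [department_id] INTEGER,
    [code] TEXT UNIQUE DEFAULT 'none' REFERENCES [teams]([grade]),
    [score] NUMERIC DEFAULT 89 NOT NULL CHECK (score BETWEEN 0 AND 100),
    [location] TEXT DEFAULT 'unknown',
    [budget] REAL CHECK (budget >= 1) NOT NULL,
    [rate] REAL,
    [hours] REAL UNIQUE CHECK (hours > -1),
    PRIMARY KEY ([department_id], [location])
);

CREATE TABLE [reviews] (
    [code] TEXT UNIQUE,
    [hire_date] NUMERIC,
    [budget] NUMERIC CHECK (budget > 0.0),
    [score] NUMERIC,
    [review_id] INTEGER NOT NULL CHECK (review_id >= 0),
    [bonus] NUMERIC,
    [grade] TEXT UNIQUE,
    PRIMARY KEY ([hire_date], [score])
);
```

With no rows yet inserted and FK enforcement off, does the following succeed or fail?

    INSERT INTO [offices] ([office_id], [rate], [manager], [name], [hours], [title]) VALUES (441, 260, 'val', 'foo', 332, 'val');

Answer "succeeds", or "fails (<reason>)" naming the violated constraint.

fails (NOT NULL on code)

code is omitted from the column list and has no DEFAULT, so it would receive NULL.
But code is declared NOT NULL.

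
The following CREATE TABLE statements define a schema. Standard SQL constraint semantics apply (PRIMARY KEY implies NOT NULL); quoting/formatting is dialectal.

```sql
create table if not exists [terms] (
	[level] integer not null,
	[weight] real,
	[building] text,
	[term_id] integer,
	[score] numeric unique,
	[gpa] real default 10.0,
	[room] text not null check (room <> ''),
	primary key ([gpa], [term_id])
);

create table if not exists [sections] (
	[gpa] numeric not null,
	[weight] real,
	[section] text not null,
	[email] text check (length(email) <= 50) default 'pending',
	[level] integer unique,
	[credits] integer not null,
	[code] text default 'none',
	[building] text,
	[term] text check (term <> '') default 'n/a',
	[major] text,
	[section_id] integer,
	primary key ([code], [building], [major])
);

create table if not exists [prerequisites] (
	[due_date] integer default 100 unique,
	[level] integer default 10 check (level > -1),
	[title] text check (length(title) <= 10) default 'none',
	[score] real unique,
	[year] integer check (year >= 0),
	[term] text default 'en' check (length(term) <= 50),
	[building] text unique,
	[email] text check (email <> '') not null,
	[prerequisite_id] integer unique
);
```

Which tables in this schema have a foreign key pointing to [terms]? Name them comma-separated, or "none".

No REFERENCES clause anywhere in the schema names terms.

none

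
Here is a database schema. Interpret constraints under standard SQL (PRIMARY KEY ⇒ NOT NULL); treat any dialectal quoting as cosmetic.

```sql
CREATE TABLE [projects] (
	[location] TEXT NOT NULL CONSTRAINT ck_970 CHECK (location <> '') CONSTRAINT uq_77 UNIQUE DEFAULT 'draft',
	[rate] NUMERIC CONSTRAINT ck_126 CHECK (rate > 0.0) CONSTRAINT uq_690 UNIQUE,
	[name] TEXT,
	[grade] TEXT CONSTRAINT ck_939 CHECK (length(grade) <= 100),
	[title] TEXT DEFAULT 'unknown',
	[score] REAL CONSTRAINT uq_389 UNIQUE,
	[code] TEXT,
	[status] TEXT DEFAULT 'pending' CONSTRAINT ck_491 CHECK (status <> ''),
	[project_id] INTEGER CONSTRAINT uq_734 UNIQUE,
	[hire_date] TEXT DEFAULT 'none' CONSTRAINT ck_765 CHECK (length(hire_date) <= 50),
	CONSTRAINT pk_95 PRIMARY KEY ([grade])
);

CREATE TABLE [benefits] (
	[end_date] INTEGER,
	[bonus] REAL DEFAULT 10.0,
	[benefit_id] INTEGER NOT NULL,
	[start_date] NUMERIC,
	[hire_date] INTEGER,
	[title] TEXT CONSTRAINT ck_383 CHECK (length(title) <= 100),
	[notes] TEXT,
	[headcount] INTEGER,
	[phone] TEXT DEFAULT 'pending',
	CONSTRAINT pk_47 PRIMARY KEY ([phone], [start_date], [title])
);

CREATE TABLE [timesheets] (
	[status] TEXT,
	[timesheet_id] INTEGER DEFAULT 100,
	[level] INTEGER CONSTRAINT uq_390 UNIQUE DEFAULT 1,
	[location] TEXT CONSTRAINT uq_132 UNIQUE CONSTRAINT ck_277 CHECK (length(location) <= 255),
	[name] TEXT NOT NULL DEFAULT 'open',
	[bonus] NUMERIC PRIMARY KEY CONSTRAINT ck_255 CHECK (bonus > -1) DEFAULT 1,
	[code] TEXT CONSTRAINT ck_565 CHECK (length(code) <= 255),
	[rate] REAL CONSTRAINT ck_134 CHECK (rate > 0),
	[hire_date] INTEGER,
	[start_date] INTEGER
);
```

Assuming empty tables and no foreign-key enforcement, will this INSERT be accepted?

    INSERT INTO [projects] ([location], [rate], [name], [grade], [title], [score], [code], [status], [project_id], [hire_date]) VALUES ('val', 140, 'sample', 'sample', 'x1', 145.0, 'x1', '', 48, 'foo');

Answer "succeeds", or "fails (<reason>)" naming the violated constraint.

The value '' for status violates CHECK (status <> '').

fails (CHECK on status)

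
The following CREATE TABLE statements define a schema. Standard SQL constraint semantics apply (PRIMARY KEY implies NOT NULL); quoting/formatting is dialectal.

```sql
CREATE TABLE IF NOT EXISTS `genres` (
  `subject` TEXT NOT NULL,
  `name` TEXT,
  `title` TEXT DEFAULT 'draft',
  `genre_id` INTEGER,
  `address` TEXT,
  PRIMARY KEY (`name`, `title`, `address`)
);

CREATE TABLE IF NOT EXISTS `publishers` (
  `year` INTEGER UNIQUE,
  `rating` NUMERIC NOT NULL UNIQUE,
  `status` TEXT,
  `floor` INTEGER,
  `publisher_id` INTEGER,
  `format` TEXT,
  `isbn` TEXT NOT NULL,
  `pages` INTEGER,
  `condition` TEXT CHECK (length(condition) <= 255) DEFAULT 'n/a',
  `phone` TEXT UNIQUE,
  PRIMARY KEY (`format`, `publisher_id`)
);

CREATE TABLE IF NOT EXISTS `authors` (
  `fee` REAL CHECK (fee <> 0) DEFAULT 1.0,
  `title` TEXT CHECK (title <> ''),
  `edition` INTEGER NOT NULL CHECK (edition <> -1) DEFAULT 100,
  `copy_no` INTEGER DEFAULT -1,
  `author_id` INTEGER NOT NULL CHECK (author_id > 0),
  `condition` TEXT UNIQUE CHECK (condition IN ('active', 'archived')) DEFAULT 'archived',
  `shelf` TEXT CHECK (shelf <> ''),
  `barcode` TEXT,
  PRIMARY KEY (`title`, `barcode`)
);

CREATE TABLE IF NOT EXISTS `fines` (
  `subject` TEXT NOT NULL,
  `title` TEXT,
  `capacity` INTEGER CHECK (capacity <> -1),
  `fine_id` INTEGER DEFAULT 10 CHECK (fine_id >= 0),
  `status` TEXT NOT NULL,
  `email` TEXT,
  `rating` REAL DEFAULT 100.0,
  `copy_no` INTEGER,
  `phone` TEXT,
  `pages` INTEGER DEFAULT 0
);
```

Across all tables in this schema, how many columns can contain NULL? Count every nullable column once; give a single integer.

genres: 1 nullable (genre_id — PK (name, title, address) and explicit NOT NULL columns excluded).
publishers: 6 nullable (year, status, floor, pages, condition, phone — PK (format, publisher_id) and explicit NOT NULL columns excluded).
authors: 4 nullable (fee, copy_no, condition, shelf — PK (title, barcode) and explicit NOT NULL columns excluded).
fines: 8 nullable (title, capacity, fine_id, email, rating, copy_no, phone, pages — PK none and explicit NOT NULL columns excluded).
Total: 1 + 6 + 4 + 8 = 19.

19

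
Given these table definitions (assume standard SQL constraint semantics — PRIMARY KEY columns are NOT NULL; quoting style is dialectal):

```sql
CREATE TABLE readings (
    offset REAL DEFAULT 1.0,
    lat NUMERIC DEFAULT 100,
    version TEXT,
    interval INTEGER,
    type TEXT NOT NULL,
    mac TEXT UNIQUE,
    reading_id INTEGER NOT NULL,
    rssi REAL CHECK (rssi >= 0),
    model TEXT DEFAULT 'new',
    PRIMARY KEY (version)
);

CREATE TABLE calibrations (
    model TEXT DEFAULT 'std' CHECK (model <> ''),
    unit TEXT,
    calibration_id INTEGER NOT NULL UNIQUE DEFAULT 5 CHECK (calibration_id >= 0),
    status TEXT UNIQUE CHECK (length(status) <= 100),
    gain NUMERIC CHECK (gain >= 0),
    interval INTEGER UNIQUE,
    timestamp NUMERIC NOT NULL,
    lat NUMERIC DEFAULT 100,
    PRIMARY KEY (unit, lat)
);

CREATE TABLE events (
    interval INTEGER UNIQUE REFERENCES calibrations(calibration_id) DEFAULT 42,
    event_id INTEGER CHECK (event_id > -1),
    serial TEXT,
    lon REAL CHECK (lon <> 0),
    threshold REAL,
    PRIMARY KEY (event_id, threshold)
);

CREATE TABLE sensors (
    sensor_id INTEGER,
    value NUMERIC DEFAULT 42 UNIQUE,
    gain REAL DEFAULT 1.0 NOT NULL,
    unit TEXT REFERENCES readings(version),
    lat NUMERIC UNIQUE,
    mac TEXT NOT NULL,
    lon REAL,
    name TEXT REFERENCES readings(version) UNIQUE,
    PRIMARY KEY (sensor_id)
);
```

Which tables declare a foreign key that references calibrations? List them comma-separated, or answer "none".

- events.interval references calibrations(calibration_id).

events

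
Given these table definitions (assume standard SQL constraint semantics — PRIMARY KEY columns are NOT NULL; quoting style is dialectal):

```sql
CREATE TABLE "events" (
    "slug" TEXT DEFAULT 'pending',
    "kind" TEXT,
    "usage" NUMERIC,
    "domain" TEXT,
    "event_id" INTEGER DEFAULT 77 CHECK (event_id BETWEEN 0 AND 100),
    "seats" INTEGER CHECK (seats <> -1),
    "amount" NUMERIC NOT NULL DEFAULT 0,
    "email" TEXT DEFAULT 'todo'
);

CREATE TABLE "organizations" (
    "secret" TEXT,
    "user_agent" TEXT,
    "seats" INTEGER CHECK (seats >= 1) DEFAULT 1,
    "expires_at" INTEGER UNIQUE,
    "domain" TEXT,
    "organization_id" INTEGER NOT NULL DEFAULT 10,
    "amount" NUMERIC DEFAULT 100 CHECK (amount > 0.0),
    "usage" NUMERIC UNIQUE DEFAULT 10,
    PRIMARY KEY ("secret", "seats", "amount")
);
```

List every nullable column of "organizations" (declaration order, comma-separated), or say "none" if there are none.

user_agent, expires_at, domain, usage

- secret: part of the PRIMARY KEY, which implies NOT NULL → not nullable.
- user_agent: no NOT NULL constraint applies → nullable.
- seats: part of the PRIMARY KEY, which implies NOT NULL → not nullable.
- expires_at: UNIQUE does not imply NOT NULL → nullable.
- domain: no NOT NULL constraint applies → nullable.
- organization_id: declared NOT NULL → not nullable.
- amount: part of the PRIMARY KEY, which implies NOT NULL → not nullable.
- usage: UNIQUE does not imply NOT NULL → nullable.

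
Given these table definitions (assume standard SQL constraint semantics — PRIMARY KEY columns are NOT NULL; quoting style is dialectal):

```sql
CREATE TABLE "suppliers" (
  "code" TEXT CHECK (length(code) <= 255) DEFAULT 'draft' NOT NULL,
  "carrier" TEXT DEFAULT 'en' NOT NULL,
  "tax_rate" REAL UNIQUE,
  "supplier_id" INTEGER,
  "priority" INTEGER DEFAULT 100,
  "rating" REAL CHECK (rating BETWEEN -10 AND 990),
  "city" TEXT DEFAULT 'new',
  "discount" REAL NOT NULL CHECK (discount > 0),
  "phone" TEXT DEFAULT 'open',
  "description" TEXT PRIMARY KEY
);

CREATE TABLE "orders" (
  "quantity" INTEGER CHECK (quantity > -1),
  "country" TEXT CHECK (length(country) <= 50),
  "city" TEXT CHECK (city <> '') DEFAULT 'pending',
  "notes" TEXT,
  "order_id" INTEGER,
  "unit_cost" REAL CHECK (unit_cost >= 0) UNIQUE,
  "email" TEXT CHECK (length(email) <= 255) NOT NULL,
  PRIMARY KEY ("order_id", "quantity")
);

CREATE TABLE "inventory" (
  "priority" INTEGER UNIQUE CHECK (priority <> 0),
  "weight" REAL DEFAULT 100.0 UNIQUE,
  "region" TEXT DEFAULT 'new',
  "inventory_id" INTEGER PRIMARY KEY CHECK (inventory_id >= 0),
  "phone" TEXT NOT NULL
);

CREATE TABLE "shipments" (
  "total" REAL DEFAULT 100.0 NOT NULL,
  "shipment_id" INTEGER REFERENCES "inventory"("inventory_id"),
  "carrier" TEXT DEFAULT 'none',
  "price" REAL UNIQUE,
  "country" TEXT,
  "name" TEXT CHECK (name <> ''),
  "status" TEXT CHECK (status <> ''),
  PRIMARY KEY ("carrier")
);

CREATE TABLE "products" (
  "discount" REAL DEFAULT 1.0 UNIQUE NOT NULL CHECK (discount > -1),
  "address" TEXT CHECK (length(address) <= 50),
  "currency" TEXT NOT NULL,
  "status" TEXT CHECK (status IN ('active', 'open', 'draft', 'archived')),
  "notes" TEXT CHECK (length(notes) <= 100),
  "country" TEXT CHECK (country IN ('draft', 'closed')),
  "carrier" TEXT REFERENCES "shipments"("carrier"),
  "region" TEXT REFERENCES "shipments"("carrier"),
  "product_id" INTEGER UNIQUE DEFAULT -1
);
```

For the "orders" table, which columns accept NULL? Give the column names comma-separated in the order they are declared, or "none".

- quantity: part of the PRIMARY KEY, which implies NOT NULL → not nullable.
- country: CHECK does not forbid NULL (a CHECK constraint passes when its expression is NULL) → nullable.
- city: CHECK does not forbid NULL (a CHECK constraint passes when its expression is NULL) → nullable.
- notes: no NOT NULL constraint applies → nullable.
- order_id: part of the PRIMARY KEY, which implies NOT NULL → not nullable.
- unit_cost: CHECK does not forbid NULL (a CHECK constraint passes when its expression is NULL) → nullable.
- email: declared NOT NULL → not nullable.

country, city, notes, unit_cost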